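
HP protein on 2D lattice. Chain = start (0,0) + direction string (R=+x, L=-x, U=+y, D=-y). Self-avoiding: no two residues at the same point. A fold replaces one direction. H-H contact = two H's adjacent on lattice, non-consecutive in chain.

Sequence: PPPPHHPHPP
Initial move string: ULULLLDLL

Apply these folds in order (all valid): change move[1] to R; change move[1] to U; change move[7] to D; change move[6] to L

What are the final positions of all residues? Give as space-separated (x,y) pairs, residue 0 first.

Answer: (0,0) (0,1) (0,2) (0,3) (-1,3) (-2,3) (-3,3) (-4,3) (-4,2) (-5,2)

Derivation:
Initial moves: ULULLLDLL
Fold: move[1]->R => URULLLDLL (positions: [(0, 0), (0, 1), (1, 1), (1, 2), (0, 2), (-1, 2), (-2, 2), (-2, 1), (-3, 1), (-4, 1)])
Fold: move[1]->U => UUULLLDLL (positions: [(0, 0), (0, 1), (0, 2), (0, 3), (-1, 3), (-2, 3), (-3, 3), (-3, 2), (-4, 2), (-5, 2)])
Fold: move[7]->D => UUULLLDDL (positions: [(0, 0), (0, 1), (0, 2), (0, 3), (-1, 3), (-2, 3), (-3, 3), (-3, 2), (-3, 1), (-4, 1)])
Fold: move[6]->L => UUULLLLDL (positions: [(0, 0), (0, 1), (0, 2), (0, 3), (-1, 3), (-2, 3), (-3, 3), (-4, 3), (-4, 2), (-5, 2)])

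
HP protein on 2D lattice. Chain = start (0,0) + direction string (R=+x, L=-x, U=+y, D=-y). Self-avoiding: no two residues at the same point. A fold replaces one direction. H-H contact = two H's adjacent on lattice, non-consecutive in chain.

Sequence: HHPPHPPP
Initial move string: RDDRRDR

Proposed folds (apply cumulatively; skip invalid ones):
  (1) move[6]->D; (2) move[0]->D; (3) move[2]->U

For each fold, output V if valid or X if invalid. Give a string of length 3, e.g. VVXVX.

Answer: VVX

Derivation:
Initial: RDDRRDR -> [(0, 0), (1, 0), (1, -1), (1, -2), (2, -2), (3, -2), (3, -3), (4, -3)]
Fold 1: move[6]->D => RDDRRDD VALID
Fold 2: move[0]->D => DDDRRDD VALID
Fold 3: move[2]->U => DDURRDD INVALID (collision), skipped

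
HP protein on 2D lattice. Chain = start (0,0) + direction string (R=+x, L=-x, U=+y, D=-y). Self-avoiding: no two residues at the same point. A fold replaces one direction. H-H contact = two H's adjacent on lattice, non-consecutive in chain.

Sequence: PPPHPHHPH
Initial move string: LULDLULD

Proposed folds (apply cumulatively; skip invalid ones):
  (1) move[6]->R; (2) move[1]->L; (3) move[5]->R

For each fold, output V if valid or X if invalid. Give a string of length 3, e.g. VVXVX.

Initial: LULDLULD -> [(0, 0), (-1, 0), (-1, 1), (-2, 1), (-2, 0), (-3, 0), (-3, 1), (-4, 1), (-4, 0)]
Fold 1: move[6]->R => LULDLURD INVALID (collision), skipped
Fold 2: move[1]->L => LLLDLULD VALID
Fold 3: move[5]->R => LLLDLRLD INVALID (collision), skipped

Answer: XVX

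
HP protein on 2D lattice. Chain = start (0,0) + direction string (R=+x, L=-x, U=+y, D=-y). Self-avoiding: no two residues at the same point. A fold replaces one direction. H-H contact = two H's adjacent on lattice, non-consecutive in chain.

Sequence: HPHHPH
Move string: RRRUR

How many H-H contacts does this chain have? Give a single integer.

Positions: [(0, 0), (1, 0), (2, 0), (3, 0), (3, 1), (4, 1)]
No H-H contacts found.

Answer: 0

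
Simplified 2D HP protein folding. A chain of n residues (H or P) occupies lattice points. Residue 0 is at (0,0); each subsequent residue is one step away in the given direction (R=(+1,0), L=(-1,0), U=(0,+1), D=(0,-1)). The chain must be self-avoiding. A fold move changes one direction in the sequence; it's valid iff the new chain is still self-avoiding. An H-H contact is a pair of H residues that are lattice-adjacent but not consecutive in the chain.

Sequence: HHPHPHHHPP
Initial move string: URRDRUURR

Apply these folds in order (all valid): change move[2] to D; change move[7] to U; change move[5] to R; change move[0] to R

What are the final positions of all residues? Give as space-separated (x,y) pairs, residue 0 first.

Initial moves: URRDRUURR
Fold: move[2]->D => URDDRUURR (positions: [(0, 0), (0, 1), (1, 1), (1, 0), (1, -1), (2, -1), (2, 0), (2, 1), (3, 1), (4, 1)])
Fold: move[7]->U => URDDRUUUR (positions: [(0, 0), (0, 1), (1, 1), (1, 0), (1, -1), (2, -1), (2, 0), (2, 1), (2, 2), (3, 2)])
Fold: move[5]->R => URDDRRUUR (positions: [(0, 0), (0, 1), (1, 1), (1, 0), (1, -1), (2, -1), (3, -1), (3, 0), (3, 1), (4, 1)])
Fold: move[0]->R => RRDDRRUUR (positions: [(0, 0), (1, 0), (2, 0), (2, -1), (2, -2), (3, -2), (4, -2), (4, -1), (4, 0), (5, 0)])

Answer: (0,0) (1,0) (2,0) (2,-1) (2,-2) (3,-2) (4,-2) (4,-1) (4,0) (5,0)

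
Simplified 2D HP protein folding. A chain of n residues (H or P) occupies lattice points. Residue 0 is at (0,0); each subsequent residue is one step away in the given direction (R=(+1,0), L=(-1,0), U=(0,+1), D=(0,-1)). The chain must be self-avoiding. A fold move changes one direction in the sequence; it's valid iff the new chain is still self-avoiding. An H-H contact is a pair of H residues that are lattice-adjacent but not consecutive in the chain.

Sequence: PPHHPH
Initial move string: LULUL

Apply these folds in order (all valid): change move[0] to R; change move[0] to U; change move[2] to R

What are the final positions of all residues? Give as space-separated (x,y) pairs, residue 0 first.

Answer: (0,0) (0,1) (0,2) (1,2) (1,3) (0,3)

Derivation:
Initial moves: LULUL
Fold: move[0]->R => RULUL (positions: [(0, 0), (1, 0), (1, 1), (0, 1), (0, 2), (-1, 2)])
Fold: move[0]->U => UULUL (positions: [(0, 0), (0, 1), (0, 2), (-1, 2), (-1, 3), (-2, 3)])
Fold: move[2]->R => UURUL (positions: [(0, 0), (0, 1), (0, 2), (1, 2), (1, 3), (0, 3)])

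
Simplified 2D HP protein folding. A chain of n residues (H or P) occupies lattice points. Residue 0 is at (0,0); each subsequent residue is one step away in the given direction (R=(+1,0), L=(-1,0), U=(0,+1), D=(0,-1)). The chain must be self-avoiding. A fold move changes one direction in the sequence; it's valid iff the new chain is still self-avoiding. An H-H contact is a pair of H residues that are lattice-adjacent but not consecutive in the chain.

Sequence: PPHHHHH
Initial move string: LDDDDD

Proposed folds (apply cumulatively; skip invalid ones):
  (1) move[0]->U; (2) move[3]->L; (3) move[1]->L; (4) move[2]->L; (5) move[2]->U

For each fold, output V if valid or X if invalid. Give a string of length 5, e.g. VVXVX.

Answer: XVVVV

Derivation:
Initial: LDDDDD -> [(0, 0), (-1, 0), (-1, -1), (-1, -2), (-1, -3), (-1, -4), (-1, -5)]
Fold 1: move[0]->U => UDDDDD INVALID (collision), skipped
Fold 2: move[3]->L => LDDLDD VALID
Fold 3: move[1]->L => LLDLDD VALID
Fold 4: move[2]->L => LLLLDD VALID
Fold 5: move[2]->U => LLULDD VALID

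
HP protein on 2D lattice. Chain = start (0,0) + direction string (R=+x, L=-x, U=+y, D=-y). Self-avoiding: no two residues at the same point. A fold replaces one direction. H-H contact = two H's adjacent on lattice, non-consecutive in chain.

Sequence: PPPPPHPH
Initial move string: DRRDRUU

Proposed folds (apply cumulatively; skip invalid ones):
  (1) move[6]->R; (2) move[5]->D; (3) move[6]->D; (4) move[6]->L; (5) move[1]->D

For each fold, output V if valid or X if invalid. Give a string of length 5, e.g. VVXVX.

Answer: VVVVV

Derivation:
Initial: DRRDRUU -> [(0, 0), (0, -1), (1, -1), (2, -1), (2, -2), (3, -2), (3, -1), (3, 0)]
Fold 1: move[6]->R => DRRDRUR VALID
Fold 2: move[5]->D => DRRDRDR VALID
Fold 3: move[6]->D => DRRDRDD VALID
Fold 4: move[6]->L => DRRDRDL VALID
Fold 5: move[1]->D => DDRDRDL VALID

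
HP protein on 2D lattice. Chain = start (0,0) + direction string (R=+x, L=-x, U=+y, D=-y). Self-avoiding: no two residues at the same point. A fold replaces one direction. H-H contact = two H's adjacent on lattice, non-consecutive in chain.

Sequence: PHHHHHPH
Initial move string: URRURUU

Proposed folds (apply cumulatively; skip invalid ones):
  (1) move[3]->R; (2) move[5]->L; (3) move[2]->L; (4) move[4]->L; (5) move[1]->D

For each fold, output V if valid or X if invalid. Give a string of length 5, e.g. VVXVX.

Answer: VXXXX

Derivation:
Initial: URRURUU -> [(0, 0), (0, 1), (1, 1), (2, 1), (2, 2), (3, 2), (3, 3), (3, 4)]
Fold 1: move[3]->R => URRRRUU VALID
Fold 2: move[5]->L => URRRRLU INVALID (collision), skipped
Fold 3: move[2]->L => URLRRUU INVALID (collision), skipped
Fold 4: move[4]->L => URRRLUU INVALID (collision), skipped
Fold 5: move[1]->D => UDRRRUU INVALID (collision), skipped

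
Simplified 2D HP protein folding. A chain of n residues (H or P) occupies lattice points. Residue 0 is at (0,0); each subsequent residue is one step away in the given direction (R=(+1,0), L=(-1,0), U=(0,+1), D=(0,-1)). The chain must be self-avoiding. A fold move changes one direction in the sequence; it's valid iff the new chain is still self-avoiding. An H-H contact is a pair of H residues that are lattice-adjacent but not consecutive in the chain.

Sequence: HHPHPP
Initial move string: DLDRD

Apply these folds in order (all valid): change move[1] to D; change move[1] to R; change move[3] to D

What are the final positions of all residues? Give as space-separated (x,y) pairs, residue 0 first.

Answer: (0,0) (0,-1) (1,-1) (1,-2) (1,-3) (1,-4)

Derivation:
Initial moves: DLDRD
Fold: move[1]->D => DDDRD (positions: [(0, 0), (0, -1), (0, -2), (0, -3), (1, -3), (1, -4)])
Fold: move[1]->R => DRDRD (positions: [(0, 0), (0, -1), (1, -1), (1, -2), (2, -2), (2, -3)])
Fold: move[3]->D => DRDDD (positions: [(0, 0), (0, -1), (1, -1), (1, -2), (1, -3), (1, -4)])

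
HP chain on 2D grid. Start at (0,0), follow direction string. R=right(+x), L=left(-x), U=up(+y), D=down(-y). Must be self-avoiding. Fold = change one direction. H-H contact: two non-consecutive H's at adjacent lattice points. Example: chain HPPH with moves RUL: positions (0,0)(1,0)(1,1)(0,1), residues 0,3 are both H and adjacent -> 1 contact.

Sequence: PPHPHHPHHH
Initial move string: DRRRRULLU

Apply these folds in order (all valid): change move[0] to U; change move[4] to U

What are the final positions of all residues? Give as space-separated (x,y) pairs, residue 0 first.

Answer: (0,0) (0,1) (1,1) (2,1) (3,1) (3,2) (3,3) (2,3) (1,3) (1,4)

Derivation:
Initial moves: DRRRRULLU
Fold: move[0]->U => URRRRULLU (positions: [(0, 0), (0, 1), (1, 1), (2, 1), (3, 1), (4, 1), (4, 2), (3, 2), (2, 2), (2, 3)])
Fold: move[4]->U => URRRUULLU (positions: [(0, 0), (0, 1), (1, 1), (2, 1), (3, 1), (3, 2), (3, 3), (2, 3), (1, 3), (1, 4)])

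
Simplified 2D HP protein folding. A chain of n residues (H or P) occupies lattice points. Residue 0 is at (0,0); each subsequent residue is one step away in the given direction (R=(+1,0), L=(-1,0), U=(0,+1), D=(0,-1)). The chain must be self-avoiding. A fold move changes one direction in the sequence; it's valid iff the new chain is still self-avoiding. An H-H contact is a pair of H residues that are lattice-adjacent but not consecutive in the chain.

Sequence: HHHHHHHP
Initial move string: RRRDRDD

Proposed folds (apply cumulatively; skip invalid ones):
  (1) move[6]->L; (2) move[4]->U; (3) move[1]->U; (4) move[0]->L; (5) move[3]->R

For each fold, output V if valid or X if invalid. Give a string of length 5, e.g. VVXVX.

Initial: RRRDRDD -> [(0, 0), (1, 0), (2, 0), (3, 0), (3, -1), (4, -1), (4, -2), (4, -3)]
Fold 1: move[6]->L => RRRDRDL VALID
Fold 2: move[4]->U => RRRDUDL INVALID (collision), skipped
Fold 3: move[1]->U => RURDRDL VALID
Fold 4: move[0]->L => LURDRDL INVALID (collision), skipped
Fold 5: move[3]->R => RURRRDL VALID

Answer: VXVXV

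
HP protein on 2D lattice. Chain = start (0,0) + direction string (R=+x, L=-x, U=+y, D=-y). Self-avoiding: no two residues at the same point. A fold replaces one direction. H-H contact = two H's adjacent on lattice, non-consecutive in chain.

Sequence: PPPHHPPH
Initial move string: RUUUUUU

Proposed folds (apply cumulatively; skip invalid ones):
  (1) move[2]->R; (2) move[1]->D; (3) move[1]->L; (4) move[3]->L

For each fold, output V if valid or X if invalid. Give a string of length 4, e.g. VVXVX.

Initial: RUUUUUU -> [(0, 0), (1, 0), (1, 1), (1, 2), (1, 3), (1, 4), (1, 5), (1, 6)]
Fold 1: move[2]->R => RURUUUU VALID
Fold 2: move[1]->D => RDRUUUU VALID
Fold 3: move[1]->L => RLRUUUU INVALID (collision), skipped
Fold 4: move[3]->L => RDRLUUU INVALID (collision), skipped

Answer: VVXX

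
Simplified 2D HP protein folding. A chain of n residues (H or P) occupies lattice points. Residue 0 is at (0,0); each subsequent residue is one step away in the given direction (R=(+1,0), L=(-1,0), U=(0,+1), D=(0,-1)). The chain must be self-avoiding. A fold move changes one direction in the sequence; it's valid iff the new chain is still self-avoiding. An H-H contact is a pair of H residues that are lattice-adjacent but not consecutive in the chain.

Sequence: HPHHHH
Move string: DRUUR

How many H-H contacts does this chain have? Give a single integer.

Positions: [(0, 0), (0, -1), (1, -1), (1, 0), (1, 1), (2, 1)]
H-H contact: residue 0 @(0,0) - residue 3 @(1, 0)

Answer: 1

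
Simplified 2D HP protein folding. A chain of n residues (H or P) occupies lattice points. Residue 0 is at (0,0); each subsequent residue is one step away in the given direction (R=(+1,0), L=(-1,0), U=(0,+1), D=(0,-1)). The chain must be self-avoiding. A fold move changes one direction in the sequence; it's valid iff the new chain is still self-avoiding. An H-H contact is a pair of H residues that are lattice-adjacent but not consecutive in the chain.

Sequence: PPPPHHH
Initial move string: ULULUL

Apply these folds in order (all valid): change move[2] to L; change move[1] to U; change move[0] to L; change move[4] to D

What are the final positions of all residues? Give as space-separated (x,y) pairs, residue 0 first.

Initial moves: ULULUL
Fold: move[2]->L => ULLLUL (positions: [(0, 0), (0, 1), (-1, 1), (-2, 1), (-3, 1), (-3, 2), (-4, 2)])
Fold: move[1]->U => UULLUL (positions: [(0, 0), (0, 1), (0, 2), (-1, 2), (-2, 2), (-2, 3), (-3, 3)])
Fold: move[0]->L => LULLUL (positions: [(0, 0), (-1, 0), (-1, 1), (-2, 1), (-3, 1), (-3, 2), (-4, 2)])
Fold: move[4]->D => LULLDL (positions: [(0, 0), (-1, 0), (-1, 1), (-2, 1), (-3, 1), (-3, 0), (-4, 0)])

Answer: (0,0) (-1,0) (-1,1) (-2,1) (-3,1) (-3,0) (-4,0)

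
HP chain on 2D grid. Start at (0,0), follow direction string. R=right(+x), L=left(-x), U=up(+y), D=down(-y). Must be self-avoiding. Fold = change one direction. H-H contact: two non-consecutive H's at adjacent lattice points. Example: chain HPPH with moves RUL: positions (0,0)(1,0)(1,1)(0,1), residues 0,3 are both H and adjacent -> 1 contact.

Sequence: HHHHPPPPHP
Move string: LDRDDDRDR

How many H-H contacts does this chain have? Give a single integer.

Positions: [(0, 0), (-1, 0), (-1, -1), (0, -1), (0, -2), (0, -3), (0, -4), (1, -4), (1, -5), (2, -5)]
H-H contact: residue 0 @(0,0) - residue 3 @(0, -1)

Answer: 1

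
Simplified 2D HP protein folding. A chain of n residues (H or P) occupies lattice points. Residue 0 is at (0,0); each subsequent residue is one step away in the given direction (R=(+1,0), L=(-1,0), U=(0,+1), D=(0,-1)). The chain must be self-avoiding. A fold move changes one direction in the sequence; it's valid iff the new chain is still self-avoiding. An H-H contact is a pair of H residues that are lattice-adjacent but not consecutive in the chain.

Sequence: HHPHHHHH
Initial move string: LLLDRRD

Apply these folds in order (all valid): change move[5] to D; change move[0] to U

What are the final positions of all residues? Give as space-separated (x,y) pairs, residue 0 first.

Initial moves: LLLDRRD
Fold: move[5]->D => LLLDRDD (positions: [(0, 0), (-1, 0), (-2, 0), (-3, 0), (-3, -1), (-2, -1), (-2, -2), (-2, -3)])
Fold: move[0]->U => ULLDRDD (positions: [(0, 0), (0, 1), (-1, 1), (-2, 1), (-2, 0), (-1, 0), (-1, -1), (-1, -2)])

Answer: (0,0) (0,1) (-1,1) (-2,1) (-2,0) (-1,0) (-1,-1) (-1,-2)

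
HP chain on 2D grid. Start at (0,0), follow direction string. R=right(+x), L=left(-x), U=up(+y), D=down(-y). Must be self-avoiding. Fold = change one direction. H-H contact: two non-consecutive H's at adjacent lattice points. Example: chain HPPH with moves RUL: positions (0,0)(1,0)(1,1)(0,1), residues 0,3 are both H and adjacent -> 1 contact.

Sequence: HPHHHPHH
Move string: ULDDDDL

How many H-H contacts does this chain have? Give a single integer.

Positions: [(0, 0), (0, 1), (-1, 1), (-1, 0), (-1, -1), (-1, -2), (-1, -3), (-2, -3)]
H-H contact: residue 0 @(0,0) - residue 3 @(-1, 0)

Answer: 1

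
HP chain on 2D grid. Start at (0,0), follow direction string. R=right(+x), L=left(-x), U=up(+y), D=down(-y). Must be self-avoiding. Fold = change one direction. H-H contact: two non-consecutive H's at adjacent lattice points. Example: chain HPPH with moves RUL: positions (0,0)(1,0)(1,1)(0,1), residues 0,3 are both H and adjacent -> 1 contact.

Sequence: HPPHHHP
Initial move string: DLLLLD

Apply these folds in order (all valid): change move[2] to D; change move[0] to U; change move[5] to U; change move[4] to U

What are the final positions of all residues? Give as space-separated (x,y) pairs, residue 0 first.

Initial moves: DLLLLD
Fold: move[2]->D => DLDLLD (positions: [(0, 0), (0, -1), (-1, -1), (-1, -2), (-2, -2), (-3, -2), (-3, -3)])
Fold: move[0]->U => ULDLLD (positions: [(0, 0), (0, 1), (-1, 1), (-1, 0), (-2, 0), (-3, 0), (-3, -1)])
Fold: move[5]->U => ULDLLU (positions: [(0, 0), (0, 1), (-1, 1), (-1, 0), (-2, 0), (-3, 0), (-3, 1)])
Fold: move[4]->U => ULDLUU (positions: [(0, 0), (0, 1), (-1, 1), (-1, 0), (-2, 0), (-2, 1), (-2, 2)])

Answer: (0,0) (0,1) (-1,1) (-1,0) (-2,0) (-2,1) (-2,2)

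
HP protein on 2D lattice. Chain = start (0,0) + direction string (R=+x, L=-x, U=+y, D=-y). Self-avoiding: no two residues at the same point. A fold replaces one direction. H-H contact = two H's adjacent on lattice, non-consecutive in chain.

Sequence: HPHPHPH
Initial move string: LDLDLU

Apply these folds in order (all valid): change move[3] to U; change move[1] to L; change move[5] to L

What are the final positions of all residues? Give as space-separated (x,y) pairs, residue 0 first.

Answer: (0,0) (-1,0) (-2,0) (-3,0) (-3,1) (-4,1) (-5,1)

Derivation:
Initial moves: LDLDLU
Fold: move[3]->U => LDLULU (positions: [(0, 0), (-1, 0), (-1, -1), (-2, -1), (-2, 0), (-3, 0), (-3, 1)])
Fold: move[1]->L => LLLULU (positions: [(0, 0), (-1, 0), (-2, 0), (-3, 0), (-3, 1), (-4, 1), (-4, 2)])
Fold: move[5]->L => LLLULL (positions: [(0, 0), (-1, 0), (-2, 0), (-3, 0), (-3, 1), (-4, 1), (-5, 1)])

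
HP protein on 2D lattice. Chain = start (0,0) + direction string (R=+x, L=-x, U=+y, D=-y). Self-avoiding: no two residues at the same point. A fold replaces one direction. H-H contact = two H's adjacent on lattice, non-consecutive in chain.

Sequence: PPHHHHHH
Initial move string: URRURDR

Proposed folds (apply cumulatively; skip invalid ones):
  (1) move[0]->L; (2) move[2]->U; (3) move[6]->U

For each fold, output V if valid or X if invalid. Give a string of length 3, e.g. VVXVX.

Initial: URRURDR -> [(0, 0), (0, 1), (1, 1), (2, 1), (2, 2), (3, 2), (3, 1), (4, 1)]
Fold 1: move[0]->L => LRRURDR INVALID (collision), skipped
Fold 2: move[2]->U => URUURDR VALID
Fold 3: move[6]->U => URUURDU INVALID (collision), skipped

Answer: XVX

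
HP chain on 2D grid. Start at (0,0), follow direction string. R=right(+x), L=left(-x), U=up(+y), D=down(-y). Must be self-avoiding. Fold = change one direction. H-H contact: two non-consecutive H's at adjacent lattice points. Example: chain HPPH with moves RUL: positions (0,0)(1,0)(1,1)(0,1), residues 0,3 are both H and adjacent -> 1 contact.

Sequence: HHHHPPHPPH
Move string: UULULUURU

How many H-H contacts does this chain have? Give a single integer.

Positions: [(0, 0), (0, 1), (0, 2), (-1, 2), (-1, 3), (-2, 3), (-2, 4), (-2, 5), (-1, 5), (-1, 6)]
No H-H contacts found.

Answer: 0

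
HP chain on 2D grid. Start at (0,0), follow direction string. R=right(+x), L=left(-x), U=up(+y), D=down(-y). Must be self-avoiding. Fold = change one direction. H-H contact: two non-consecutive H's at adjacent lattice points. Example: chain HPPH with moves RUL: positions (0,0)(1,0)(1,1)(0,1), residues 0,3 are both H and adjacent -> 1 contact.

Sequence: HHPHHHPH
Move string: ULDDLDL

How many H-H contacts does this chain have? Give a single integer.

Positions: [(0, 0), (0, 1), (-1, 1), (-1, 0), (-1, -1), (-2, -1), (-2, -2), (-3, -2)]
H-H contact: residue 0 @(0,0) - residue 3 @(-1, 0)

Answer: 1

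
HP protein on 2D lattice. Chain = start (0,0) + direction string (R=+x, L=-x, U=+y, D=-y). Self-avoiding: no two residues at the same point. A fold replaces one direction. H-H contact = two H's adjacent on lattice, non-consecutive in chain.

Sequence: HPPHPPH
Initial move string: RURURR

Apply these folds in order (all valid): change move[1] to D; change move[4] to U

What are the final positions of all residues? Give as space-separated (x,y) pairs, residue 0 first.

Initial moves: RURURR
Fold: move[1]->D => RDRURR (positions: [(0, 0), (1, 0), (1, -1), (2, -1), (2, 0), (3, 0), (4, 0)])
Fold: move[4]->U => RDRUUR (positions: [(0, 0), (1, 0), (1, -1), (2, -1), (2, 0), (2, 1), (3, 1)])

Answer: (0,0) (1,0) (1,-1) (2,-1) (2,0) (2,1) (3,1)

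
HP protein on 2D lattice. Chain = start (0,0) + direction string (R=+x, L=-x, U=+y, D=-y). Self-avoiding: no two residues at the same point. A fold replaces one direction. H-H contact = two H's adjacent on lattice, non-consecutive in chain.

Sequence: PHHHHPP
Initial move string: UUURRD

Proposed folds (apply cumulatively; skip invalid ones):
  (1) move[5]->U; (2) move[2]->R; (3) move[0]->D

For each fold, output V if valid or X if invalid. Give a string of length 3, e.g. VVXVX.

Initial: UUURRD -> [(0, 0), (0, 1), (0, 2), (0, 3), (1, 3), (2, 3), (2, 2)]
Fold 1: move[5]->U => UUURRU VALID
Fold 2: move[2]->R => UURRRU VALID
Fold 3: move[0]->D => DURRRU INVALID (collision), skipped

Answer: VVX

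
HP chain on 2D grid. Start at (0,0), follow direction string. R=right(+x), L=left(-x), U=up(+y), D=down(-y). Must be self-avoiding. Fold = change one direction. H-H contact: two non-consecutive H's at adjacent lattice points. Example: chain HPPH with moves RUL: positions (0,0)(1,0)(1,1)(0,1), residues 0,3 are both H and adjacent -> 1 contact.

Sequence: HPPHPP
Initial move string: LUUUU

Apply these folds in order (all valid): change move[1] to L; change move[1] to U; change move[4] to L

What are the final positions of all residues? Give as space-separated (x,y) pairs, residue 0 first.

Answer: (0,0) (-1,0) (-1,1) (-1,2) (-1,3) (-2,3)

Derivation:
Initial moves: LUUUU
Fold: move[1]->L => LLUUU (positions: [(0, 0), (-1, 0), (-2, 0), (-2, 1), (-2, 2), (-2, 3)])
Fold: move[1]->U => LUUUU (positions: [(0, 0), (-1, 0), (-1, 1), (-1, 2), (-1, 3), (-1, 4)])
Fold: move[4]->L => LUUUL (positions: [(0, 0), (-1, 0), (-1, 1), (-1, 2), (-1, 3), (-2, 3)])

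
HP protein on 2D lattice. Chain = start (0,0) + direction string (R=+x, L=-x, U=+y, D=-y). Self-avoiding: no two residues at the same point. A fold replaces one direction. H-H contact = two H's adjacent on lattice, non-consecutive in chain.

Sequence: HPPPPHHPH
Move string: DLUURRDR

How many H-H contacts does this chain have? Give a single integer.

Positions: [(0, 0), (0, -1), (-1, -1), (-1, 0), (-1, 1), (0, 1), (1, 1), (1, 0), (2, 0)]
H-H contact: residue 0 @(0,0) - residue 5 @(0, 1)

Answer: 1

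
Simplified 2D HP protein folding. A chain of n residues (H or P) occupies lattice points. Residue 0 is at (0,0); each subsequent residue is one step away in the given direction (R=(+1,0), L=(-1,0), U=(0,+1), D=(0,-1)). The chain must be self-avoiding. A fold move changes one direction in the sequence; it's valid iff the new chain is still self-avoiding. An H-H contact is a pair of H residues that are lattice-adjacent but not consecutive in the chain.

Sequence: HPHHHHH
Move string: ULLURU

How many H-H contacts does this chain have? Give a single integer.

Positions: [(0, 0), (0, 1), (-1, 1), (-2, 1), (-2, 2), (-1, 2), (-1, 3)]
H-H contact: residue 2 @(-1,1) - residue 5 @(-1, 2)

Answer: 1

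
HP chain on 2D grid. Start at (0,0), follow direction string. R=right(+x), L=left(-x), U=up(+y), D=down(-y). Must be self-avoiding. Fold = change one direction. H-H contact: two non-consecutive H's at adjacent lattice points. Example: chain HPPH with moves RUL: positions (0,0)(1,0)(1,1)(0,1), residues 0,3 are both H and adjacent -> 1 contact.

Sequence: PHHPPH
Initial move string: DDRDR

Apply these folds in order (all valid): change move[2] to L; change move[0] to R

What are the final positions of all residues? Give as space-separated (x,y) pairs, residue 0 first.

Initial moves: DDRDR
Fold: move[2]->L => DDLDR (positions: [(0, 0), (0, -1), (0, -2), (-1, -2), (-1, -3), (0, -3)])
Fold: move[0]->R => RDLDR (positions: [(0, 0), (1, 0), (1, -1), (0, -1), (0, -2), (1, -2)])

Answer: (0,0) (1,0) (1,-1) (0,-1) (0,-2) (1,-2)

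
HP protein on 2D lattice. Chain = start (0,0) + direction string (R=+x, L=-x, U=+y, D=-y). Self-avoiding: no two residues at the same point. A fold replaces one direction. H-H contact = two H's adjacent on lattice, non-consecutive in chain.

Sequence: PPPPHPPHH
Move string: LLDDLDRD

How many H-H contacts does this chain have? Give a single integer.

Answer: 1

Derivation:
Positions: [(0, 0), (-1, 0), (-2, 0), (-2, -1), (-2, -2), (-3, -2), (-3, -3), (-2, -3), (-2, -4)]
H-H contact: residue 4 @(-2,-2) - residue 7 @(-2, -3)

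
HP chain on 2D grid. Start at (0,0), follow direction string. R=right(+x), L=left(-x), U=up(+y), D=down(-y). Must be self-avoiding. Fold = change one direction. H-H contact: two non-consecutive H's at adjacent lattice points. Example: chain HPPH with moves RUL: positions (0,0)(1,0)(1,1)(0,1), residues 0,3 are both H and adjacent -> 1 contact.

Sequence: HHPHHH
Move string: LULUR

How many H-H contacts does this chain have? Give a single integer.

Answer: 0

Derivation:
Positions: [(0, 0), (-1, 0), (-1, 1), (-2, 1), (-2, 2), (-1, 2)]
No H-H contacts found.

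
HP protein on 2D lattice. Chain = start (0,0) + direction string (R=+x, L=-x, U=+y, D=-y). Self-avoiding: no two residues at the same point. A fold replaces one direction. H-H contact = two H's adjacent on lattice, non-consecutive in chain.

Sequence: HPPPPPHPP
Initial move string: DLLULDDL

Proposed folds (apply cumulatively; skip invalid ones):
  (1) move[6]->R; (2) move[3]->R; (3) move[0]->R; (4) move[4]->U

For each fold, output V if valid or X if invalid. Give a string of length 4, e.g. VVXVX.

Initial: DLLULDDL -> [(0, 0), (0, -1), (-1, -1), (-2, -1), (-2, 0), (-3, 0), (-3, -1), (-3, -2), (-4, -2)]
Fold 1: move[6]->R => DLLULDRL INVALID (collision), skipped
Fold 2: move[3]->R => DLLRLDDL INVALID (collision), skipped
Fold 3: move[0]->R => RLLULDDL INVALID (collision), skipped
Fold 4: move[4]->U => DLLUUDDL INVALID (collision), skipped

Answer: XXXX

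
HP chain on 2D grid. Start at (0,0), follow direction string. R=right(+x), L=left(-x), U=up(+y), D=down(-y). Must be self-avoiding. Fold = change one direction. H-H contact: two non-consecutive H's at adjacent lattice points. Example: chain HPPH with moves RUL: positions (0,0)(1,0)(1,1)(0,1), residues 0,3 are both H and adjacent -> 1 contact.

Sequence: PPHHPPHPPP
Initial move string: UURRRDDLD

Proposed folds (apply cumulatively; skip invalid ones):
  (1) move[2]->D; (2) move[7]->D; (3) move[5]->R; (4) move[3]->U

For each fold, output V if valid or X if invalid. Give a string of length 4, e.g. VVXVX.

Initial: UURRRDDLD -> [(0, 0), (0, 1), (0, 2), (1, 2), (2, 2), (3, 2), (3, 1), (3, 0), (2, 0), (2, -1)]
Fold 1: move[2]->D => UUDRRDDLD INVALID (collision), skipped
Fold 2: move[7]->D => UURRRDDDD VALID
Fold 3: move[5]->R => UURRRRDDD VALID
Fold 4: move[3]->U => UURURRDDD VALID

Answer: XVVV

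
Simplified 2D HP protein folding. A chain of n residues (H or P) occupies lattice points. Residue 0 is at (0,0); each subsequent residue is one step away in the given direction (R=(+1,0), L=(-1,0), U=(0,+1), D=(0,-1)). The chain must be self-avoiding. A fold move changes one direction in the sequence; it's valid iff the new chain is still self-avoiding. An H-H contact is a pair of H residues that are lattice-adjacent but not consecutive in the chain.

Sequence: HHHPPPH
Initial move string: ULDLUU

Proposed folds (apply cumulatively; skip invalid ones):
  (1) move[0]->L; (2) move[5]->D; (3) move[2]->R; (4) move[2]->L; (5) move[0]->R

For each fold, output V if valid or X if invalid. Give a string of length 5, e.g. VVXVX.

Answer: VXXVX

Derivation:
Initial: ULDLUU -> [(0, 0), (0, 1), (-1, 1), (-1, 0), (-2, 0), (-2, 1), (-2, 2)]
Fold 1: move[0]->L => LLDLUU VALID
Fold 2: move[5]->D => LLDLUD INVALID (collision), skipped
Fold 3: move[2]->R => LLRLUU INVALID (collision), skipped
Fold 4: move[2]->L => LLLLUU VALID
Fold 5: move[0]->R => RLLLUU INVALID (collision), skipped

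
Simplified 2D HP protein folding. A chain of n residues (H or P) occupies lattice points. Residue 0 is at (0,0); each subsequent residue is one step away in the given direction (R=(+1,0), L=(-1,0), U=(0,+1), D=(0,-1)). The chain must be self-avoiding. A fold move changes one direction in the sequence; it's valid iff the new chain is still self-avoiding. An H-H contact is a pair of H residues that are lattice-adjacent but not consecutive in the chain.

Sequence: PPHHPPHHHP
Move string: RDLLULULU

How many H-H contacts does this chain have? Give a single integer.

Answer: 0

Derivation:
Positions: [(0, 0), (1, 0), (1, -1), (0, -1), (-1, -1), (-1, 0), (-2, 0), (-2, 1), (-3, 1), (-3, 2)]
No H-H contacts found.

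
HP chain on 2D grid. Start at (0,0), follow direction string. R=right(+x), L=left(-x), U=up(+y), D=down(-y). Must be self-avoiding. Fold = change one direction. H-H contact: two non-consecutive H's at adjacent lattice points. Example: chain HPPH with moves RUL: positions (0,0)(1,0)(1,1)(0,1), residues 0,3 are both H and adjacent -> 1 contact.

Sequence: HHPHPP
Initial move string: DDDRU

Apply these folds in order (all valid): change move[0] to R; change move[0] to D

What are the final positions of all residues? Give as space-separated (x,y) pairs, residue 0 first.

Initial moves: DDDRU
Fold: move[0]->R => RDDRU (positions: [(0, 0), (1, 0), (1, -1), (1, -2), (2, -2), (2, -1)])
Fold: move[0]->D => DDDRU (positions: [(0, 0), (0, -1), (0, -2), (0, -3), (1, -3), (1, -2)])

Answer: (0,0) (0,-1) (0,-2) (0,-3) (1,-3) (1,-2)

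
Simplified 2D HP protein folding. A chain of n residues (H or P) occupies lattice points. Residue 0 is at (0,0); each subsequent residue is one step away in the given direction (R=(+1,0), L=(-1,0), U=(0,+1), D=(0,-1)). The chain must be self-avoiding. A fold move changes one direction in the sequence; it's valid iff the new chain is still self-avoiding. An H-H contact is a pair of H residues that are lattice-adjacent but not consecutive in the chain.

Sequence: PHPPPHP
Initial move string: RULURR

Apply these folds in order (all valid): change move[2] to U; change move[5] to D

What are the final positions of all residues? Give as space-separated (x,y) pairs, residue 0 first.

Initial moves: RULURR
Fold: move[2]->U => RUUURR (positions: [(0, 0), (1, 0), (1, 1), (1, 2), (1, 3), (2, 3), (3, 3)])
Fold: move[5]->D => RUUURD (positions: [(0, 0), (1, 0), (1, 1), (1, 2), (1, 3), (2, 3), (2, 2)])

Answer: (0,0) (1,0) (1,1) (1,2) (1,3) (2,3) (2,2)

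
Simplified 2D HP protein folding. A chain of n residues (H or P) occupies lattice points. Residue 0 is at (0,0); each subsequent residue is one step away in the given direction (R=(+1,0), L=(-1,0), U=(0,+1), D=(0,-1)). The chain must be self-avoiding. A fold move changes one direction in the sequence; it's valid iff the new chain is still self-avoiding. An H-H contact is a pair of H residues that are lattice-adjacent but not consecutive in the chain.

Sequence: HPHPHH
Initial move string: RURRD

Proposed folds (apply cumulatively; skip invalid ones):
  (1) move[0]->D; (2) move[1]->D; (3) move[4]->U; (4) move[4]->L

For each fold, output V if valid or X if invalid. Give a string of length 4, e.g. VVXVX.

Answer: XVVX

Derivation:
Initial: RURRD -> [(0, 0), (1, 0), (1, 1), (2, 1), (3, 1), (3, 0)]
Fold 1: move[0]->D => DURRD INVALID (collision), skipped
Fold 2: move[1]->D => RDRRD VALID
Fold 3: move[4]->U => RDRRU VALID
Fold 4: move[4]->L => RDRRL INVALID (collision), skipped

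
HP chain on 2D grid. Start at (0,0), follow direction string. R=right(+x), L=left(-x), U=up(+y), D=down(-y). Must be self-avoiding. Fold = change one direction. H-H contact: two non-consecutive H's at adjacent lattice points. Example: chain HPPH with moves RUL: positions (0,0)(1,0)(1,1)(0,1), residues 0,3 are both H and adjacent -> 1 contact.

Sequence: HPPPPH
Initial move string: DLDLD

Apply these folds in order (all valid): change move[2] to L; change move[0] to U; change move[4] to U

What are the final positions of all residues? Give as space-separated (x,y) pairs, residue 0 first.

Answer: (0,0) (0,1) (-1,1) (-2,1) (-3,1) (-3,2)

Derivation:
Initial moves: DLDLD
Fold: move[2]->L => DLLLD (positions: [(0, 0), (0, -1), (-1, -1), (-2, -1), (-3, -1), (-3, -2)])
Fold: move[0]->U => ULLLD (positions: [(0, 0), (0, 1), (-1, 1), (-2, 1), (-3, 1), (-3, 0)])
Fold: move[4]->U => ULLLU (positions: [(0, 0), (0, 1), (-1, 1), (-2, 1), (-3, 1), (-3, 2)])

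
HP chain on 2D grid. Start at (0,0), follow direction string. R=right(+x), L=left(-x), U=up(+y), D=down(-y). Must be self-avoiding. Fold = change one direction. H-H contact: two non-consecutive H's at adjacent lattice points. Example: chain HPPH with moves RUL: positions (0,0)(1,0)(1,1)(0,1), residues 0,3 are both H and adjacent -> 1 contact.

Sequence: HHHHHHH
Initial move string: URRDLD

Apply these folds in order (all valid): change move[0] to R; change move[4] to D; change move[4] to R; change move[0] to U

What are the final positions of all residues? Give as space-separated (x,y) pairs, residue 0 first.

Initial moves: URRDLD
Fold: move[0]->R => RRRDLD (positions: [(0, 0), (1, 0), (2, 0), (3, 0), (3, -1), (2, -1), (2, -2)])
Fold: move[4]->D => RRRDDD (positions: [(0, 0), (1, 0), (2, 0), (3, 0), (3, -1), (3, -2), (3, -3)])
Fold: move[4]->R => RRRDRD (positions: [(0, 0), (1, 0), (2, 0), (3, 0), (3, -1), (4, -1), (4, -2)])
Fold: move[0]->U => URRDRD (positions: [(0, 0), (0, 1), (1, 1), (2, 1), (2, 0), (3, 0), (3, -1)])

Answer: (0,0) (0,1) (1,1) (2,1) (2,0) (3,0) (3,-1)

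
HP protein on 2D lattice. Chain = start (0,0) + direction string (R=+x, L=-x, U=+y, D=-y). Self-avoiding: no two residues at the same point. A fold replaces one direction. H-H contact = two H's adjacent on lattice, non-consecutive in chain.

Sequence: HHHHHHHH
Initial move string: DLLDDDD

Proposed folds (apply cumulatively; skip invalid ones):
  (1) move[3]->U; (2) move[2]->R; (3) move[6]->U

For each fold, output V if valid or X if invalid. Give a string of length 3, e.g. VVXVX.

Initial: DLLDDDD -> [(0, 0), (0, -1), (-1, -1), (-2, -1), (-2, -2), (-2, -3), (-2, -4), (-2, -5)]
Fold 1: move[3]->U => DLLUDDD INVALID (collision), skipped
Fold 2: move[2]->R => DLRDDDD INVALID (collision), skipped
Fold 3: move[6]->U => DLLDDDU INVALID (collision), skipped

Answer: XXX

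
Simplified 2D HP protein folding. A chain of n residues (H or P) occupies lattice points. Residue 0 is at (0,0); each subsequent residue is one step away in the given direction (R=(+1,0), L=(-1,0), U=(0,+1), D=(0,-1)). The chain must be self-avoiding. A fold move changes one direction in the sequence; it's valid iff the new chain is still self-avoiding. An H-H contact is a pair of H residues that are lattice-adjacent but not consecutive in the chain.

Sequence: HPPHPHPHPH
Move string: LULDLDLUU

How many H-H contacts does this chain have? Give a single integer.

Answer: 0

Derivation:
Positions: [(0, 0), (-1, 0), (-1, 1), (-2, 1), (-2, 0), (-3, 0), (-3, -1), (-4, -1), (-4, 0), (-4, 1)]
No H-H contacts found.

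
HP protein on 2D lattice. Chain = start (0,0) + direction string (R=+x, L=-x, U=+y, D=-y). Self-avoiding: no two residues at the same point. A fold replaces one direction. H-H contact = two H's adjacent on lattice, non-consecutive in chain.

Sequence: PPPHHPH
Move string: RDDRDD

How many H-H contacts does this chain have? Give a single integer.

Positions: [(0, 0), (1, 0), (1, -1), (1, -2), (2, -2), (2, -3), (2, -4)]
No H-H contacts found.

Answer: 0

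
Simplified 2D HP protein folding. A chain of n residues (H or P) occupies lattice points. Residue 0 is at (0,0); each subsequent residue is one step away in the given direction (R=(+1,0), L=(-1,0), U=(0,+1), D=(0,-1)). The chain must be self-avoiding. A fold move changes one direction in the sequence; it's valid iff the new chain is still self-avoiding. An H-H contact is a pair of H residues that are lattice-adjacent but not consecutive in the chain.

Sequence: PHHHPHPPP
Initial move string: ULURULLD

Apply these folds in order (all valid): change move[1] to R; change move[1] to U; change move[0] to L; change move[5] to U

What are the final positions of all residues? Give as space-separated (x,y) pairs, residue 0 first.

Initial moves: ULURULLD
Fold: move[1]->R => URURULLD (positions: [(0, 0), (0, 1), (1, 1), (1, 2), (2, 2), (2, 3), (1, 3), (0, 3), (0, 2)])
Fold: move[1]->U => UUURULLD (positions: [(0, 0), (0, 1), (0, 2), (0, 3), (1, 3), (1, 4), (0, 4), (-1, 4), (-1, 3)])
Fold: move[0]->L => LUURULLD (positions: [(0, 0), (-1, 0), (-1, 1), (-1, 2), (0, 2), (0, 3), (-1, 3), (-2, 3), (-2, 2)])
Fold: move[5]->U => LUURUULD (positions: [(0, 0), (-1, 0), (-1, 1), (-1, 2), (0, 2), (0, 3), (0, 4), (-1, 4), (-1, 3)])

Answer: (0,0) (-1,0) (-1,1) (-1,2) (0,2) (0,3) (0,4) (-1,4) (-1,3)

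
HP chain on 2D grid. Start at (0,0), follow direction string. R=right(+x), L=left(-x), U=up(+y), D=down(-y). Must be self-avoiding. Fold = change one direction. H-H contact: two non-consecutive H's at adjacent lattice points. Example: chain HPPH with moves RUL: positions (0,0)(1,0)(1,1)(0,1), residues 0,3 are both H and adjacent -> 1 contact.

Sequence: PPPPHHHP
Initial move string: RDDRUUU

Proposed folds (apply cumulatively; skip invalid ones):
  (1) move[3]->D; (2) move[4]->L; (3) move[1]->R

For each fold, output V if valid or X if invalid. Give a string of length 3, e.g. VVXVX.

Answer: XXV

Derivation:
Initial: RDDRUUU -> [(0, 0), (1, 0), (1, -1), (1, -2), (2, -2), (2, -1), (2, 0), (2, 1)]
Fold 1: move[3]->D => RDDDUUU INVALID (collision), skipped
Fold 2: move[4]->L => RDDRLUU INVALID (collision), skipped
Fold 3: move[1]->R => RRDRUUU VALID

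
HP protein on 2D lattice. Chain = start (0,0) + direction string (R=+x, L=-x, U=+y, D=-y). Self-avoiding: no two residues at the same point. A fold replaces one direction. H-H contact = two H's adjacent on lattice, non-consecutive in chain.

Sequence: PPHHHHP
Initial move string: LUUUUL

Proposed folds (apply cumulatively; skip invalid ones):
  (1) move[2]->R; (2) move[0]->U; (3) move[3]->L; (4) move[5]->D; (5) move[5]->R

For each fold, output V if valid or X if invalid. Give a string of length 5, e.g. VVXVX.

Answer: VVXXV

Derivation:
Initial: LUUUUL -> [(0, 0), (-1, 0), (-1, 1), (-1, 2), (-1, 3), (-1, 4), (-2, 4)]
Fold 1: move[2]->R => LURUUL VALID
Fold 2: move[0]->U => UURUUL VALID
Fold 3: move[3]->L => UURLUL INVALID (collision), skipped
Fold 4: move[5]->D => UURUUD INVALID (collision), skipped
Fold 5: move[5]->R => UURUUR VALID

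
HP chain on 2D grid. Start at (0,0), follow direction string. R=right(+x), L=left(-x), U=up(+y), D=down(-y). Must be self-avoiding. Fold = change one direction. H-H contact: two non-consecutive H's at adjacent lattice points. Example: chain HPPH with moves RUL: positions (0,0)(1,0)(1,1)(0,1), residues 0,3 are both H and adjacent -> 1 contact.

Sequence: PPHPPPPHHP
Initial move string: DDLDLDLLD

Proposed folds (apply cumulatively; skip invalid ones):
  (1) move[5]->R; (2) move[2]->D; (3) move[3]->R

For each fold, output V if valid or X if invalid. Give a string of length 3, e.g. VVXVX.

Answer: XVX

Derivation:
Initial: DDLDLDLLD -> [(0, 0), (0, -1), (0, -2), (-1, -2), (-1, -3), (-2, -3), (-2, -4), (-3, -4), (-4, -4), (-4, -5)]
Fold 1: move[5]->R => DDLDLRLLD INVALID (collision), skipped
Fold 2: move[2]->D => DDDDLDLLD VALID
Fold 3: move[3]->R => DDDRLDLLD INVALID (collision), skipped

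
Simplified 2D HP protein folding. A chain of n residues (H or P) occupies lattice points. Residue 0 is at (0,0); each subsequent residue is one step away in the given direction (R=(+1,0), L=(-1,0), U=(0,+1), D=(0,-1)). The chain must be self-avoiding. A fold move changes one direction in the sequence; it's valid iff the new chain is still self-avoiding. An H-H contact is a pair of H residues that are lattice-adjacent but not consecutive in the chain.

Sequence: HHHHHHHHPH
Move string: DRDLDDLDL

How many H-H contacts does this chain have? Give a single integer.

Answer: 1

Derivation:
Positions: [(0, 0), (0, -1), (1, -1), (1, -2), (0, -2), (0, -3), (0, -4), (-1, -4), (-1, -5), (-2, -5)]
H-H contact: residue 1 @(0,-1) - residue 4 @(0, -2)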